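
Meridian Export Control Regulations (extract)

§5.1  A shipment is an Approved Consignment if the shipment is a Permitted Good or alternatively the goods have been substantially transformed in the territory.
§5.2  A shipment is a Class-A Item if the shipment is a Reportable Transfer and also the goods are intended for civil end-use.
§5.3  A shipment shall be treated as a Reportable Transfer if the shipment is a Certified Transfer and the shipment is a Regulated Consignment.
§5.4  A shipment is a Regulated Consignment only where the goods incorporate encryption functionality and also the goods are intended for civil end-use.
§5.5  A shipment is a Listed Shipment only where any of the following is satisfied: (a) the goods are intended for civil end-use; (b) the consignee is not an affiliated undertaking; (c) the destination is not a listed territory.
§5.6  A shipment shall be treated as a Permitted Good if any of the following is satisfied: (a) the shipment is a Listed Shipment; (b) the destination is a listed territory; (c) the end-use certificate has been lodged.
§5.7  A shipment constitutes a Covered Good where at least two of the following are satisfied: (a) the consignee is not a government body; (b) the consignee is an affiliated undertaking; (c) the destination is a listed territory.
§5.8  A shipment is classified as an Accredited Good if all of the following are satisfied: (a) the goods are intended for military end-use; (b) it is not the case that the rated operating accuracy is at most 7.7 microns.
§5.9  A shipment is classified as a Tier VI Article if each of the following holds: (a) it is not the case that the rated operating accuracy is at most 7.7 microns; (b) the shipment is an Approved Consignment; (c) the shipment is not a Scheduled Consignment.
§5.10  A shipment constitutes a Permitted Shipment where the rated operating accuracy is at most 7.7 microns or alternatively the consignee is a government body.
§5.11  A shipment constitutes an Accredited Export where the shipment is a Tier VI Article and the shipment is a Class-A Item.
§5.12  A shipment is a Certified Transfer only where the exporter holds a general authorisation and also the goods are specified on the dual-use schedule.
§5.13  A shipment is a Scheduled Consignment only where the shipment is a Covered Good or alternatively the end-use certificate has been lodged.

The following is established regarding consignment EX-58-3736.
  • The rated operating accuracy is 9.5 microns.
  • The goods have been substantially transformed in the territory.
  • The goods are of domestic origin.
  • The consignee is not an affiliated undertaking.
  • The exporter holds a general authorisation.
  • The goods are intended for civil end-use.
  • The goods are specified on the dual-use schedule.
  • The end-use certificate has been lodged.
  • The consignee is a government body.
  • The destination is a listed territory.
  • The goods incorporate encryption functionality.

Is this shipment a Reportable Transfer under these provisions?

§5.12 — Certified Transfer: [the exporter holds a general authorisation? yes] AND [the goods are specified on the dual-use schedule? yes] → satisfied.
§5.4 — Regulated Consignment: [the goods incorporate encryption functionality? yes] AND [the goods are intended for civil end-use? yes] → satisfied.
§5.3 — Reportable Transfer: [Certified Transfer (§5.12)? yes] AND [Regulated Consignment (§5.4)? yes] → satisfied.

Yes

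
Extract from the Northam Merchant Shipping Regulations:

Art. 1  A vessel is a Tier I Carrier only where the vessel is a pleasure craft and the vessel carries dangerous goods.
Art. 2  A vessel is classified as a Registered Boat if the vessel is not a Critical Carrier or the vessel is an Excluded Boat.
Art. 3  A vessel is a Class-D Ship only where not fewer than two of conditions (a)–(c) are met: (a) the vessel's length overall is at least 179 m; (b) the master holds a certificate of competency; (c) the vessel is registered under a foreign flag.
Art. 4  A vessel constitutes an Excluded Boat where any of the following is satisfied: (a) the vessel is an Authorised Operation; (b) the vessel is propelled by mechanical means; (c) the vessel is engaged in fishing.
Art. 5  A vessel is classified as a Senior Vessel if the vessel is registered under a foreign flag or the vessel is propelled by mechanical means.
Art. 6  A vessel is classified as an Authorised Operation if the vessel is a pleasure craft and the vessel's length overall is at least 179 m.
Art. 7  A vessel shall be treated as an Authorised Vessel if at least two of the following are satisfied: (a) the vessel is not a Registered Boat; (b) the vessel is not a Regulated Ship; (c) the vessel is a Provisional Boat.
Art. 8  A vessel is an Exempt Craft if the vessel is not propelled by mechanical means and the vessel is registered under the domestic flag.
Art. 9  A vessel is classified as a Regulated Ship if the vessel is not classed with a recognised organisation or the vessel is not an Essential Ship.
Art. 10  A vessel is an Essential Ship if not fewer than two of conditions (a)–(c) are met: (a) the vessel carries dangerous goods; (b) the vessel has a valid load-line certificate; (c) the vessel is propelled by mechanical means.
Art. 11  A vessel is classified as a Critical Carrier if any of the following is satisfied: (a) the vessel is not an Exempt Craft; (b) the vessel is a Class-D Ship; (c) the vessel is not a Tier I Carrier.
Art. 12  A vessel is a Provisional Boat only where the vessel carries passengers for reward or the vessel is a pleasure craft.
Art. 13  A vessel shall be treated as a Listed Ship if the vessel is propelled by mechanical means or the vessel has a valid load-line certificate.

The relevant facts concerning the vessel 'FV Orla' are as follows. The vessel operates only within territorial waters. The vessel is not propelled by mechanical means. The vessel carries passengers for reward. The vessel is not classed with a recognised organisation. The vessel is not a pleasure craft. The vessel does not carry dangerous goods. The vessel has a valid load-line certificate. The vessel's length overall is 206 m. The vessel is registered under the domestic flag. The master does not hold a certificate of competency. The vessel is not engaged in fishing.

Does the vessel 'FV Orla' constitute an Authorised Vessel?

article 8 — Exempt Craft: [the vessel is not propelled by mechanical means? yes] AND [the vessel is registered under the domestic flag? yes] → satisfied.
article 3 — Class-D Ship: vessel's length overall: 206 m ≥ 179 m? yes; the master holds a certificate of competency? no; the vessel is registered under a foreign flag? no — 1 of 3 hold (need ≥2) → not satisfied.
article 1 — Tier I Carrier: [the vessel is a pleasure craft? no] AND [the vessel carries dangerous goods? no] → not satisfied.
article 11 — Critical Carrier: [not an Exempt Craft (article 8)? no] OR [Class-D Ship (article 3)? no] OR [not a Tier I Carrier (article 1)? yes] → satisfied.
article 6 — Authorised Operation: [the vessel is a pleasure craft? no] AND [vessel's length overall: 206 m ≥ 179 m? yes] → not satisfied.
article 4 — Excluded Boat: [Authorised Operation (article 6)? no] OR [the vessel is propelled by mechanical means? no] OR [the vessel is engaged in fishing? no] → not satisfied.
article 2 — Registered Boat: [not a Critical Carrier (article 11)? no] OR [Excluded Boat (article 4)? no] → not satisfied.
article 10 — Essential Ship: the vessel carries dangerous goods? no; the vessel has a valid load-line certificate? yes; the vessel is propelled by mechanical means? no — 1 of 3 hold (need ≥2) → not satisfied.
article 9 — Regulated Ship: [the vessel is not classed with a recognised organisation? yes] OR [not an Essential Ship (article 10)? yes] → satisfied.
article 12 — Provisional Boat: [the vessel carries passengers for reward? yes] OR [the vessel is a pleasure craft? no] → satisfied.
article 7 — Authorised Vessel: not a Registered Boat (article 2)? yes; not a Regulated Ship (article 9)? no; Provisional Boat (article 12)? yes — 2 of 3 hold (need ≥2) → satisfied.

Yes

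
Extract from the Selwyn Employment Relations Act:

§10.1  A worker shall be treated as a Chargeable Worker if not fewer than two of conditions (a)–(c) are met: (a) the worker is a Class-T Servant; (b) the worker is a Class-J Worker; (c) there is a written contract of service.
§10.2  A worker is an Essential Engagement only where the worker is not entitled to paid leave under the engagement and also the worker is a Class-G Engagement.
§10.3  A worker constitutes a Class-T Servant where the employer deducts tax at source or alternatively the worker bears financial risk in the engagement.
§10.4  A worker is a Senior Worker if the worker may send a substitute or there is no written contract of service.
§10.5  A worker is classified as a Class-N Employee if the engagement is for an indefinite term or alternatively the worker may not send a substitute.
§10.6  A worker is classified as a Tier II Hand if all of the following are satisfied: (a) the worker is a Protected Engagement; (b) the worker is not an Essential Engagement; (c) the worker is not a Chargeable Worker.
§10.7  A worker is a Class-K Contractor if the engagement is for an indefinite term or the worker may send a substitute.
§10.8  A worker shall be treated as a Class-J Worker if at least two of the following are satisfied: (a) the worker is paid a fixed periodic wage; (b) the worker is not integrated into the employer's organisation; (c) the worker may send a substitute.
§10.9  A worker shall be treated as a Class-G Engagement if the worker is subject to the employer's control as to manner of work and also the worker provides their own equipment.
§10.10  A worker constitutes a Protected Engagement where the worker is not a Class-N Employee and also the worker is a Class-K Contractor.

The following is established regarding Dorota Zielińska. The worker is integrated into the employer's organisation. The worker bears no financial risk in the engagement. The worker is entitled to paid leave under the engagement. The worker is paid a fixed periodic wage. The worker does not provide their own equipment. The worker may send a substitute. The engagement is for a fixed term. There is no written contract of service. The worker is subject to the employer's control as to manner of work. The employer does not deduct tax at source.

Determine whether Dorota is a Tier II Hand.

§10.5 — Class-N Employee: [the engagement is for an indefinite term? no] OR [the worker may not send a substitute? no] → not satisfied.
§10.7 — Class-K Contractor: [the engagement is for an indefinite term? no] OR [the worker may send a substitute? yes] → satisfied.
§10.10 — Protected Engagement: [not a Class-N Employee (§10.5)? yes] AND [Class-K Contractor (§10.7)? yes] → satisfied.
§10.9 — Class-G Engagement: [the worker is subject to the employer's control as to manner of work? yes] AND [the worker provides their own equipment? no] → not satisfied.
§10.2 — Essential Engagement: [the worker is not entitled to paid leave under the engagement? no] AND [Class-G Engagement (§10.9)? no] → not satisfied.
§10.3 — Class-T Servant: [the employer deducts tax at source? no] OR [the worker bears financial risk in the engagement? no] → not satisfied.
§10.8 — Class-J Worker: the worker is paid a fixed periodic wage? yes; the worker is not integrated into the employer's organisation? no; the worker may send a substitute? yes — 2 of 3 hold (need ≥2) → satisfied.
§10.1 — Chargeable Worker: Class-T Servant (§10.3)? no; Class-J Worker (§10.8)? yes; there is a written contract of service? no — 1 of 3 hold (need ≥2) → not satisfied.
§10.6 — Tier II Hand: [Protected Engagement (§10.10)? yes] AND [not an Essential Engagement (§10.2)? yes] AND [not a Chargeable Worker (§10.1)? yes] → satisfied.

Yes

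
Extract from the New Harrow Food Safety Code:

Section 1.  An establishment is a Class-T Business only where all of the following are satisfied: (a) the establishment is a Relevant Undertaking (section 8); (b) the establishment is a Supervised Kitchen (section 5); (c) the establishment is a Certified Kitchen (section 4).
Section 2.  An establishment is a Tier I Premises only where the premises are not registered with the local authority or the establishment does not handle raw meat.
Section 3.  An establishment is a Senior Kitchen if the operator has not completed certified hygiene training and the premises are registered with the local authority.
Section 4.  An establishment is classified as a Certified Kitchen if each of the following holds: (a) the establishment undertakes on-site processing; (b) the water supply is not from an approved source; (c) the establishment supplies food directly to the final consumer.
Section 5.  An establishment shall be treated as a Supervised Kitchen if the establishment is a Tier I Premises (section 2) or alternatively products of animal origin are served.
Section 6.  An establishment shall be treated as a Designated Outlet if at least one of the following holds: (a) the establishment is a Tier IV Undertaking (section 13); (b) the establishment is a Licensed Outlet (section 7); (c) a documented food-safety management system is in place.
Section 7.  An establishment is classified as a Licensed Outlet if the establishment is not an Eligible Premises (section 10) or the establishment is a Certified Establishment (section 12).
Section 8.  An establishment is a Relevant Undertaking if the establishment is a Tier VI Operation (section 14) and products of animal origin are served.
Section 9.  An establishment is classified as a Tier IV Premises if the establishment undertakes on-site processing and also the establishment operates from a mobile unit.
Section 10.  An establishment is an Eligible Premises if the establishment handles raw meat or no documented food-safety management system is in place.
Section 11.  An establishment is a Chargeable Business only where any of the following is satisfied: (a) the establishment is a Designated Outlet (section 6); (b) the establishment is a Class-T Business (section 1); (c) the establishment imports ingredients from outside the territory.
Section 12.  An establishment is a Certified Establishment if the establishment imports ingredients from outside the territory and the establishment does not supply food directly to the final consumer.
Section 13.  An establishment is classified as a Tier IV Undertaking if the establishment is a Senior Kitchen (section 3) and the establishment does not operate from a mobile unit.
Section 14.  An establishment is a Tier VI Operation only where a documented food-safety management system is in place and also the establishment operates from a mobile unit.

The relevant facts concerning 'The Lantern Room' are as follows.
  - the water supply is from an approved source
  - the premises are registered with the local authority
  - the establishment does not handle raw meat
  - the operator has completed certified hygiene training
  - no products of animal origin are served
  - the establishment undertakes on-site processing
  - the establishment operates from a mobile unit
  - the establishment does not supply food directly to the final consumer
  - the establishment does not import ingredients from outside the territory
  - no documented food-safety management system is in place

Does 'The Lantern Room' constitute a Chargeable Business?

Under section 3: the operator has not completed certified hygiene training? no; and the premises are registered with the local authority? yes. So the establishment is not a Senior Kitchen.
Under section 13: Senior Kitchen (section 3)? no; and the establishment does not operate from a mobile unit? no. So the establishment is not a Tier IV Undertaking.
Under section 10: the establishment handles raw meat? no; or no documented food-safety management system is in place? yes. So the establishment is an Eligible Premises.
Under section 12: the establishment imports ingredients from outside the territory? no; and the establishment does not supply food directly to the final consumer? yes. So the establishment is not a Certified Establishment.
Under section 7: not an Eligible Premises (section 10)? no; or Certified Establishment (section 12)? no. So the establishment is not a Licensed Outlet.
Under section 6: Tier IV Undertaking (section 13)? no; or Licensed Outlet (section 7)? no; or a documented food-safety management system is in place? no. So the establishment is not a Designated Outlet.
Under section 14: a documented food-safety management system is in place? no; and the establishment operates from a mobile unit? yes. So the establishment is not a Tier VI Operation.
Under section 8: Tier VI Operation (section 14)? no; and products of animal origin are served? no. So the establishment is not a Relevant Undertaking.
Under section 2: the premises are not registered with the local authority? no; or the establishment does not handle raw meat? yes. So the establishment is a Tier I Premises.
Under section 5: Tier I Premises (section 2)? yes; or products of animal origin are served? no. So the establishment is a Supervised Kitchen.
Under section 4: the establishment undertakes on-site processing? yes; and the water supply is not from an approved source? no; and the establishment supplies food directly to the final consumer? no. So the establishment is not a Certified Kitchen.
Under section 1: Relevant Undertaking (section 8)? no; and Supervised Kitchen (section 5)? yes; and Certified Kitchen (section 4)? no. So the establishment is not a Class-T Business.
Under section 11: Designated Outlet (section 6)? no; or Class-T Business (section 1)? no; or the establishment imports ingredients from outside the territory? no. So the establishment is not a Chargeable Business.

No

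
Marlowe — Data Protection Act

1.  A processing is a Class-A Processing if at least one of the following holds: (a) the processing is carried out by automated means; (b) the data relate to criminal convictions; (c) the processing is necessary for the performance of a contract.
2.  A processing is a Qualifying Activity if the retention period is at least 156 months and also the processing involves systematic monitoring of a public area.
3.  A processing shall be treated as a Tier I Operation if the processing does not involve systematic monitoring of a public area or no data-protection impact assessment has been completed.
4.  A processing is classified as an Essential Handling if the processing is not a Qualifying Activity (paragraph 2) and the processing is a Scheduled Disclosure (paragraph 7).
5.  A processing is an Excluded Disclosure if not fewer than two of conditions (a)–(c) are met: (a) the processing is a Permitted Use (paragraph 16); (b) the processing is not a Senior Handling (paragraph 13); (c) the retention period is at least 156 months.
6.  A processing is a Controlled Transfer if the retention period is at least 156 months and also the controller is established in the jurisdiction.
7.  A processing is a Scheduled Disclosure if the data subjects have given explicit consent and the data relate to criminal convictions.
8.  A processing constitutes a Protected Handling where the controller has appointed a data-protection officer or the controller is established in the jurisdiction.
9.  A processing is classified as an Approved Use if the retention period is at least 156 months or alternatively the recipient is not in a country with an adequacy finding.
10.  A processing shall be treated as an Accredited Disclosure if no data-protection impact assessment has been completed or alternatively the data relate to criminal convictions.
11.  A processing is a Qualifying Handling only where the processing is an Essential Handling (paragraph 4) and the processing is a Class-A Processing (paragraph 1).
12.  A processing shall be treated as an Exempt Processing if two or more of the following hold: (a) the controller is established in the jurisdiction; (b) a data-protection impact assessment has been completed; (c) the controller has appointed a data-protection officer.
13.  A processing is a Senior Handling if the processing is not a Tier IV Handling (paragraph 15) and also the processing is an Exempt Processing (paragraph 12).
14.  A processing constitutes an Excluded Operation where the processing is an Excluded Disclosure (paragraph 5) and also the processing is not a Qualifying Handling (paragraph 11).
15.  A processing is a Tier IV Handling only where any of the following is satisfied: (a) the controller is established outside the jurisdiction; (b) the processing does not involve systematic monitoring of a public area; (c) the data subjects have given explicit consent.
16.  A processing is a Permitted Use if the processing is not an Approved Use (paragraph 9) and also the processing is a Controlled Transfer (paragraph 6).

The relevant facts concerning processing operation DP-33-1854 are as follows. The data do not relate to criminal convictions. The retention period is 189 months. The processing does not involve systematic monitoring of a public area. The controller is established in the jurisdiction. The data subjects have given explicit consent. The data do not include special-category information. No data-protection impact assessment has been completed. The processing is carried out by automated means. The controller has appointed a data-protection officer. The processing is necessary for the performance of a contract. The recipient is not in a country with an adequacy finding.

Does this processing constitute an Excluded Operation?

paragraph 9 — Approved Use: [retention period: 189 months ≥ 156 months? yes] OR [the recipient is not in a country with an adequacy finding? yes] → satisfied.
paragraph 6 — Controlled Transfer: [retention period: 189 months ≥ 156 months? yes] AND [the controller is established in the jurisdiction? yes] → satisfied.
paragraph 16 — Permitted Use: [not an Approved Use (paragraph 9)? no] AND [Controlled Transfer (paragraph 6)? yes] → not satisfied.
paragraph 15 — Tier IV Handling: [the controller is established outside the jurisdiction? no] OR [the processing does not involve systematic monitoring of a public area? yes] OR [the data subjects have given explicit consent? yes] → satisfied.
paragraph 12 — Exempt Processing: the controller is established in the jurisdiction? yes; a data-protection impact assessment has been completed? no; the controller has appointed a data-protection officer? yes — 2 of 3 hold (need ≥2) → satisfied.
paragraph 13 — Senior Handling: [not a Tier IV Handling (paragraph 15)? no] AND [Exempt Processing (paragraph 12)? yes] → not satisfied.
paragraph 5 — Excluded Disclosure: Permitted Use (paragraph 16)? no; not a Senior Handling (paragraph 13)? yes; retention period: 189 months ≥ 156 months? yes — 2 of 3 hold (need ≥2) → satisfied.
paragraph 2 — Qualifying Activity: [retention period: 189 months ≥ 156 months? yes] AND [the processing involves systematic monitoring of a public area? no] → not satisfied.
paragraph 7 — Scheduled Disclosure: [the data subjects have given explicit consent? yes] AND [the data relate to criminal convictions? no] → not satisfied.
paragraph 4 — Essential Handling: [not a Qualifying Activity (paragraph 2)? yes] AND [Scheduled Disclosure (paragraph 7)? no] → not satisfied.
paragraph 1 — Class-A Processing: [the processing is carried out by automated means? yes] OR [the data relate to criminal convictions? no] OR [the processing is necessary for the performance of a contract? yes] → satisfied.
paragraph 11 — Qualifying Handling: [Essential Handling (paragraph 4)? no] AND [Class-A Processing (paragraph 1)? yes] → not satisfied.
paragraph 14 — Excluded Operation: [Excluded Disclosure (paragraph 5)? yes] AND [not a Qualifying Handling (paragraph 11)? yes] → satisfied.

Yes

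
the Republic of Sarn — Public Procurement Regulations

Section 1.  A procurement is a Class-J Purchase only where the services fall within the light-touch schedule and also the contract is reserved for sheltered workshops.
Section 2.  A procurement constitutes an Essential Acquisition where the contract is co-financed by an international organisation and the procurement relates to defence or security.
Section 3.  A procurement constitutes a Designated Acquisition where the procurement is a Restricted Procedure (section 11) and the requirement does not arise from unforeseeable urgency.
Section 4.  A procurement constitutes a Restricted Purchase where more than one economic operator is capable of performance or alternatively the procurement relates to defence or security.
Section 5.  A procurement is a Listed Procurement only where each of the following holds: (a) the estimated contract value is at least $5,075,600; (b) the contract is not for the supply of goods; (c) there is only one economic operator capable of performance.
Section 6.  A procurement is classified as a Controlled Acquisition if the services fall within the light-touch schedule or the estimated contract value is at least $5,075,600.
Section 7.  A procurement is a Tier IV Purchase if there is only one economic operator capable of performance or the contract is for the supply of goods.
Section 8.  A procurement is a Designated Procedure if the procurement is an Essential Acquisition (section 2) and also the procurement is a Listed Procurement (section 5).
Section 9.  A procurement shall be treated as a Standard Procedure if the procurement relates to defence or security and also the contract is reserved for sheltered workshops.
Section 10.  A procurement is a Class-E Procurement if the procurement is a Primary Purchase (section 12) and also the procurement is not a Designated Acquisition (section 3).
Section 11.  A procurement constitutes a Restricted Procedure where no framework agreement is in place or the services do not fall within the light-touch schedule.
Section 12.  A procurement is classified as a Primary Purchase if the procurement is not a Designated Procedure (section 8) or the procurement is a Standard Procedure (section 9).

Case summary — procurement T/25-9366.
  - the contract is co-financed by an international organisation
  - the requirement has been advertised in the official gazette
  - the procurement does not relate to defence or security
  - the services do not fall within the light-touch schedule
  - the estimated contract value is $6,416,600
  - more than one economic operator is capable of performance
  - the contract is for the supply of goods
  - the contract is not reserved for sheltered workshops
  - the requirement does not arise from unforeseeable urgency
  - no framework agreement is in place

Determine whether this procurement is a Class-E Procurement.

section 2 — Essential Acquisition: [the contract is co-financed by an international organisation? yes] AND [the procurement relates to defence or security? no] → not satisfied.
section 5 — Listed Procurement: [estimated contract value: $6,416,600 ≥ $5,075,600? yes] AND [the contract is not for the supply of goods? no] AND [there is only one economic operator capable of performance? no] → not satisfied.
section 8 — Designated Procedure: [Essential Acquisition (section 2)? no] AND [Listed Procurement (section 5)? no] → not satisfied.
section 9 — Standard Procedure: [the procurement relates to defence or security? no] AND [the contract is reserved for sheltered workshops? no] → not satisfied.
section 12 — Primary Purchase: [not a Designated Procedure (section 8)? yes] OR [Standard Procedure (section 9)? no] → satisfied.
section 11 — Restricted Procedure: [no framework agreement is in place? yes] OR [the services do not fall within the light-touch schedule? yes] → satisfied.
section 3 — Designated Acquisition: [Restricted Procedure (section 11)? yes] AND [the requirement does not arise from unforeseeable urgency? yes] → satisfied.
section 10 — Class-E Procurement: [Primary Purchase (section 12)? yes] AND [not a Designated Acquisition (section 3)? no] → not satisfied.

No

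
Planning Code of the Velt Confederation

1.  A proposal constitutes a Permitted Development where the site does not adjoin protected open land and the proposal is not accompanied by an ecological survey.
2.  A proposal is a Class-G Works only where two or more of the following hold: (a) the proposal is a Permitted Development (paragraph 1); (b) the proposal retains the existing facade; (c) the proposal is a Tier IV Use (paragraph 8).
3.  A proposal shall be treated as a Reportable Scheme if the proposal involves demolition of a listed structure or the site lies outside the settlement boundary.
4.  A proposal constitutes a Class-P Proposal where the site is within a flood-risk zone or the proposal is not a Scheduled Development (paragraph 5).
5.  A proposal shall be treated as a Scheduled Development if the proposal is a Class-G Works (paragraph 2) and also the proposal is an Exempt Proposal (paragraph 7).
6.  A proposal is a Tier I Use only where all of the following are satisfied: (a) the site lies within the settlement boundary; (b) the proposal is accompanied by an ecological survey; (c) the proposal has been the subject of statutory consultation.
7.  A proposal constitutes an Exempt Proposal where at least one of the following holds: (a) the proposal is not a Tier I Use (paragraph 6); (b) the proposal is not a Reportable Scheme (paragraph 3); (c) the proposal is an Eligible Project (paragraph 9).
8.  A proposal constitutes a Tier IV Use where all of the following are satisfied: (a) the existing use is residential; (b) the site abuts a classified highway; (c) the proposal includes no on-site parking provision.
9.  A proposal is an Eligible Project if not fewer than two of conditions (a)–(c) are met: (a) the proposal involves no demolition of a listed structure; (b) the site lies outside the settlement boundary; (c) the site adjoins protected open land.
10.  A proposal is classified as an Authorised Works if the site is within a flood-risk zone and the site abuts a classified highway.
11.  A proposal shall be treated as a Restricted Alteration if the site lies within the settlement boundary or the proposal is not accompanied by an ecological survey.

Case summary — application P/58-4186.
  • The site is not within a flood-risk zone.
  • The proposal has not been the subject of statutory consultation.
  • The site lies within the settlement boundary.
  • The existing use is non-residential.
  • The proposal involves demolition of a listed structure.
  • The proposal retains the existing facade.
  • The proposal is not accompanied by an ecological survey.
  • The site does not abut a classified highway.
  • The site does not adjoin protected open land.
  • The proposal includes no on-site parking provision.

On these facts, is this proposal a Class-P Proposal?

No

paragraph 1 — Permitted Development: [the site does not adjoin protected open land? yes] AND [the proposal is not accompanied by an ecological survey? yes] → satisfied.
paragraph 8 — Tier IV Use: [the existing use is residential? no] AND [the site abuts a classified highway? no] AND [the proposal includes no on-site parking provision? yes] → not satisfied.
paragraph 2 — Class-G Works: Permitted Development (paragraph 1)? yes; the proposal retains the existing facade? yes; Tier IV Use (paragraph 8)? no — 2 of 3 hold (need ≥2) → satisfied.
paragraph 6 — Tier I Use: [the site lies within the settlement boundary? yes] AND [the proposal is accompanied by an ecological survey? no] AND [the proposal has been the subject of statutory consultation? no] → not satisfied.
paragraph 3 — Reportable Scheme: [the proposal involves demolition of a listed structure? yes] OR [the site lies outside the settlement boundary? no] → satisfied.
paragraph 9 — Eligible Project: the proposal involves no demolition of a listed structure? no; the site lies outside the settlement boundary? no; the site adjoins protected open land? no — 0 of 3 hold (need ≥2) → not satisfied.
paragraph 7 — Exempt Proposal: [not a Tier I Use (paragraph 6)? yes] OR [not a Reportable Scheme (paragraph 3)? no] OR [Eligible Project (paragraph 9)? no] → satisfied.
paragraph 5 — Scheduled Development: [Class-G Works (paragraph 2)? yes] AND [Exempt Proposal (paragraph 7)? yes] → satisfied.
paragraph 4 — Class-P Proposal: [the site is within a flood-risk zone? no] OR [not a Scheduled Development (paragraph 5)? no] → not satisfied.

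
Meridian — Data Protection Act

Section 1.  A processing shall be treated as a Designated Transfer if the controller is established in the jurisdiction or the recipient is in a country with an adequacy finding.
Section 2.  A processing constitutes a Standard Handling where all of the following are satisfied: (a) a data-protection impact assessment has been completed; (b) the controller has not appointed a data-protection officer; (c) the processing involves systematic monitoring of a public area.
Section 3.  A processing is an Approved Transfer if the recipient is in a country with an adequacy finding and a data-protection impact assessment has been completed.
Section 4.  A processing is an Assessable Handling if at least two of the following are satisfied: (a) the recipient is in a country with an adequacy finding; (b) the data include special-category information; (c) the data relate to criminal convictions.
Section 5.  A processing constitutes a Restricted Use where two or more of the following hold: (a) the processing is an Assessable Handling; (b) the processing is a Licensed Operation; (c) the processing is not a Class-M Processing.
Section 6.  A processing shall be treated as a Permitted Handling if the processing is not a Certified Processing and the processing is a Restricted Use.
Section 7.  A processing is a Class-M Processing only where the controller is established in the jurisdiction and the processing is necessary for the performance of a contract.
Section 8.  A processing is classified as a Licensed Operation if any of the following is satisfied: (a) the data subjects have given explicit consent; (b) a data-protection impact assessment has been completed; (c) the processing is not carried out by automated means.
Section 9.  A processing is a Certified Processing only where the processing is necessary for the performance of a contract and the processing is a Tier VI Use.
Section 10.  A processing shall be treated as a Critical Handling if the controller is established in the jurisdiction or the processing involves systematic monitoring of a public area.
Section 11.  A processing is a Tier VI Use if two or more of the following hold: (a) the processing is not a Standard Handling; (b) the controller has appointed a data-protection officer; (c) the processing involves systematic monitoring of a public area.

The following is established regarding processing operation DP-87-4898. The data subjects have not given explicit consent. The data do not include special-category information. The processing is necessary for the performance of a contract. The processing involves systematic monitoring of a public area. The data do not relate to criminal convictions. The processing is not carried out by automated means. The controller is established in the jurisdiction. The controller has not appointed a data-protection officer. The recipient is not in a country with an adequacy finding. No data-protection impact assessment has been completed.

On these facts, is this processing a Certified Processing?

Yes

section 2 — Standard Handling: [a data-protection impact assessment has been completed? no] AND [the controller has not appointed a data-protection officer? yes] AND [the processing involves systematic monitoring of a public area? yes] → not satisfied.
section 11 — Tier VI Use: not a Standard Handling (section 2)? yes; the controller has appointed a data-protection officer? no; the processing involves systematic monitoring of a public area? yes — 2 of 3 hold (need ≥2) → satisfied.
section 9 — Certified Processing: [the processing is necessary for the performance of a contract? yes] AND [Tier VI Use (section 11)? yes] → satisfied.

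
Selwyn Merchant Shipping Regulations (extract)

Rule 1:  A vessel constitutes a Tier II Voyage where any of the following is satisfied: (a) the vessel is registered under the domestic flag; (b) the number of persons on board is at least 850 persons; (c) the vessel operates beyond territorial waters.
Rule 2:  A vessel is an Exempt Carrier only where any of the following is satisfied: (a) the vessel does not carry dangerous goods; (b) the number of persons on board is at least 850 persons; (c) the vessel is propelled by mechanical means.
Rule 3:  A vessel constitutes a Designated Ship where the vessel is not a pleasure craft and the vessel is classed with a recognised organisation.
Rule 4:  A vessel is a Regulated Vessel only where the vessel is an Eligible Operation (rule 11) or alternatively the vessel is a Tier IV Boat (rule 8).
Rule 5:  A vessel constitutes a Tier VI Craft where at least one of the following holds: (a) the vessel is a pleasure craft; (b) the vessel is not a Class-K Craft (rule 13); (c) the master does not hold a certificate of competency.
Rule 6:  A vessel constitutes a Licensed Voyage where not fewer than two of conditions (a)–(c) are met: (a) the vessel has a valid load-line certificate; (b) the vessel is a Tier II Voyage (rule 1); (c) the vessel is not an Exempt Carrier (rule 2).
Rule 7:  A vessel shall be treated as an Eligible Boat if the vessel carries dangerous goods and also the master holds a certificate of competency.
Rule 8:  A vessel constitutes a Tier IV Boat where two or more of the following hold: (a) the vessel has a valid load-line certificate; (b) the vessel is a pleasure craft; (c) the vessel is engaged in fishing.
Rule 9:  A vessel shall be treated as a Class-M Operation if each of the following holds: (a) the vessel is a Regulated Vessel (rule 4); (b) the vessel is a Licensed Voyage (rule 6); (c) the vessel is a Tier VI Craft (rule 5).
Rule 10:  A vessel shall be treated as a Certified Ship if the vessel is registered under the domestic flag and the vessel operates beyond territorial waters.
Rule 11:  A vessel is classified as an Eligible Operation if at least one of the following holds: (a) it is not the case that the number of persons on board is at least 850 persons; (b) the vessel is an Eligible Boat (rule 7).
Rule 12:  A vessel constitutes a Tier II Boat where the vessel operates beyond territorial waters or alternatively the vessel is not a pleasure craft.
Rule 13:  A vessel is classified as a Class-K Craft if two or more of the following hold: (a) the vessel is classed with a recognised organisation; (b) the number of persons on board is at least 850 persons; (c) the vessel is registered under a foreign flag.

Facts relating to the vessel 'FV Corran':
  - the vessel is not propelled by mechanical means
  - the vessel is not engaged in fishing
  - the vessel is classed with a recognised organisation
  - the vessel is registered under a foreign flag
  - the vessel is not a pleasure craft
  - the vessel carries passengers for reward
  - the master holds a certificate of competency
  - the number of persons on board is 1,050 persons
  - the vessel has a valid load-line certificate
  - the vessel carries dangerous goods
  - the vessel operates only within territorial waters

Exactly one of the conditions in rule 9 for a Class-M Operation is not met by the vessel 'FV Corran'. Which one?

Tier VI Craft

rule 7 — Eligible Boat: [the vessel carries dangerous goods? yes] AND [the master holds a certificate of competency? yes] → satisfied.
rule 11 — Eligible Operation: [number of persons on board: 1,050 persons ≥ 850 persons? yes, so negated condition no] OR [Eligible Boat (rule 7)? yes] → satisfied.
rule 8 — Tier IV Boat: the vessel has a valid load-line certificate? yes; the vessel is a pleasure craft? no; the vessel is engaged in fishing? no — 1 of 3 hold (need ≥2) → not satisfied.
rule 4 — Regulated Vessel: [Eligible Operation (rule 11)? yes] OR [Tier IV Boat (rule 8)? no] → satisfied.
rule 1 — Tier II Voyage: [the vessel is registered under the domestic flag? no] OR [number of persons on board: 1,050 persons ≥ 850 persons? yes] OR [the vessel operates beyond territorial waters? no] → satisfied.
rule 2 — Exempt Carrier: [the vessel does not carry dangerous goods? no] OR [number of persons on board: 1,050 persons ≥ 850 persons? yes] OR [the vessel is propelled by mechanical means? no] → satisfied.
rule 6 — Licensed Voyage: the vessel has a valid load-line certificate? yes; Tier II Voyage (rule 1)? yes; not an Exempt Carrier (rule 2)? no — 2 of 3 hold (need ≥2) → satisfied.
rule 13 — Class-K Craft: the vessel is classed with a recognised organisation? yes; number of persons on board: 1,050 persons ≥ 850 persons? yes; the vessel is registered under a foreign flag? yes — 3 of 3 hold (need ≥2) → satisfied.
rule 5 — Tier VI Craft: [the vessel is a pleasure craft? no] OR [not a Class-K Craft (rule 13)? no] OR [the master does not hold a certificate of competency? no] → not satisfied.
rule 9 — Class-M Operation: [Regulated Vessel (rule 4)? yes] AND [Licensed Voyage (rule 6)? yes] AND [Tier VI Craft (rule 5)? no] → not satisfied.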